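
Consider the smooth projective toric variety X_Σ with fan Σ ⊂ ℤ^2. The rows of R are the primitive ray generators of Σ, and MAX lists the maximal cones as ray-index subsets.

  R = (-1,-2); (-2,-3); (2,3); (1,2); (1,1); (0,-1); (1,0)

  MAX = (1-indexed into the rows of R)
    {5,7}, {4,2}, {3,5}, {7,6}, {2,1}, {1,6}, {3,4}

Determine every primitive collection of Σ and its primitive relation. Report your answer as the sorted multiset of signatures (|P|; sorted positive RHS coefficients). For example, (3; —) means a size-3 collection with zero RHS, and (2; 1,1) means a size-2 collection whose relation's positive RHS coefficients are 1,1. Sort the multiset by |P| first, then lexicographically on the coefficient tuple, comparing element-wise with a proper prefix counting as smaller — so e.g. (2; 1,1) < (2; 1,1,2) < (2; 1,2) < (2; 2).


The 14 primitive collections of Σ (r=7, n=2):

  P = {1,4}:  v_{1} + v_{4} = 0  so sig = (2; —)
  P = {2,3}:  v_{2} + v_{3} = 0  so sig = (2; —)
  P = {1,3}:  v_{1} + v_{3} = v_{5}  so sig = (2; 1)
  P = {1,5}:  v_{1} + v_{5} = v_{6}  so sig = (2; 1)
  P = {2,5}:  v_{2} + v_{5} = v_{1}  so sig = (2; 1)
  P = {4,5}:  v_{4} + v_{5} = v_{3}  so sig = (2; 1)
  P = {4,6}:  v_{4} + v_{6} = v_{5}  so sig = (2; 1)
  P = {5,6}:  v_{5} + v_{6} = v_{7}  so sig = (2; 1)
  P = {2,7}:  v_{2} + v_{7} = v_{1} + v_{6}  so sig = (2; 1,1)
  P = {1,7}:  v_{1} + v_{7} = 2·v_{6}  so sig = (2; 2)
  P = {2,6}:  v_{2} + v_{6} = 2·v_{1}  so sig = (2; 2)
  P = {3,6}:  v_{3} + v_{6} = 2·v_{5}  so sig = (2; 2)
  P = {4,7}:  v_{4} + v_{7} = 2·v_{5}  so sig = (2; 2)
  P = {3,7}:  v_{3} + v_{7} = 3·v_{5}  so sig = (2; 3)

Hence PRS(X_Σ) =
    (2; —)
    (2; —)
    (2; 1)
    (2; 1)
    (2; 1)
    (2; 1)
    (2; 1)
    (2; 1)
    (2; 1,1)
    (2; 2)
    (2; 2)
    (2; 2)
    (2; 2)
    (2; 3)


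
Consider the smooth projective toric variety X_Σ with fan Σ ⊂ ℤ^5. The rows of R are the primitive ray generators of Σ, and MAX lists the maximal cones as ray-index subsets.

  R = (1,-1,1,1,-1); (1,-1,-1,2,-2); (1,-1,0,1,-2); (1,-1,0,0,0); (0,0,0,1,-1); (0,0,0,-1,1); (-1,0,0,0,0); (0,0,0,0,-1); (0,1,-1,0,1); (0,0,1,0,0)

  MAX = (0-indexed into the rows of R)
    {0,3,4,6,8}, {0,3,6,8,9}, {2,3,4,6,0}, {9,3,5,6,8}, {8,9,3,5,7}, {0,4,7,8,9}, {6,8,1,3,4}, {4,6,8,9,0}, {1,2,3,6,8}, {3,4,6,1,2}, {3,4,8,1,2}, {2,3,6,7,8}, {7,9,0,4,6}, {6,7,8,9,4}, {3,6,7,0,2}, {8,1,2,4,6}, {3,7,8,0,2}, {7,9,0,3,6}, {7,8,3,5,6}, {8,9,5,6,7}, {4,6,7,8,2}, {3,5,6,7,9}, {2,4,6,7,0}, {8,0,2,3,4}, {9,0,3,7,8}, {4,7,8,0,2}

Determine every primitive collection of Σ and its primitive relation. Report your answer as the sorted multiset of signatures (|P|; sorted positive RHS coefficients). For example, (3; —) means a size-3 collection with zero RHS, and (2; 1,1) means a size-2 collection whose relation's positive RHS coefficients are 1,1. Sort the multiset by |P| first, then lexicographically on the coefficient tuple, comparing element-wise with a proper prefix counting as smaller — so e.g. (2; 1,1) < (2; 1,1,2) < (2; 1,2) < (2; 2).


Primitive collections (14):

  P = {4,5}:  v_{4} + v_{5} = 0  ⇒ sig = (2; —)
  P = {0,5}:  v_{0} + v_{5} = v_{3} + v_{9}  ⇒ sig = (2; 1,1)
  P = {2,5}:  v_{2} + v_{5} = v_{3} + v_{7}  ⇒ sig = (2; 1,1)
  P = {2,9}:  v_{2} + v_{9} = v_{0} + v_{7}  ⇒ sig = (2; 1,1)
  P = {1,5}:  v_{1} + v_{5} = v_{2} + v_{3} + v_{6} + v_{8}  ⇒ sig = (2; 1,1,1,1)
  P = {1,7}:  v_{1} + v_{7} = 2·v_{2} + v_{6} + v_{8}  ⇒ sig = (2; 1,1,2)
  P = {1,9}:  v_{1} + v_{9} = v_{3} + 2·v_{4}  ⇒ sig = (2; 1,2)
  P = {0,1}:  v_{0} + v_{1} = 2·v_{3} + 3·v_{4}  ⇒ sig = (2; 2,3)
  P = {3,4,7}:  v_{3} + v_{4} + v_{7} = v_{2}  ⇒ sig = (3; 1)
  P = {3,4,9}:  v_{3} + v_{4} + v_{9} = v_{0}  ⇒ sig = (3; 1)
  P = {0,6,7,8}:  v_{0} + v_{6} + v_{7} + v_{8} = v_{4}  ⇒ sig = (4; 1)
  P = {0,2,6,8}:  v_{0} + v_{2} + v_{6} + v_{8} = v_{3} + 2·v_{4}  ⇒ sig = (4; 1,2)
  P = {3,6,7,8,9}:  v_{3} + v_{6} + v_{7} + v_{8} + v_{9} = 0  ⇒ sig = (5; —)
  P = {2,3,4,6,8}:  v_{2} + v_{3} + v_{4} + v_{6} + v_{8} = v_{1}  ⇒ sig = (5; 1)

Signatures (|P|; sorted positive RHS coefficients), sorted:
    |P|=2: 8 collections, coeffs (), (1,1), (1,1), (1,1), (1,1,1,1), (1,1,2), (1,2), (2,3)
    |P|=3: 2 collections, coeffs (1), (1)
    |P|=4: 2 collections, coeffs (1), (1,2)
    |P|=5: 2 collections, coeffs (), (1)


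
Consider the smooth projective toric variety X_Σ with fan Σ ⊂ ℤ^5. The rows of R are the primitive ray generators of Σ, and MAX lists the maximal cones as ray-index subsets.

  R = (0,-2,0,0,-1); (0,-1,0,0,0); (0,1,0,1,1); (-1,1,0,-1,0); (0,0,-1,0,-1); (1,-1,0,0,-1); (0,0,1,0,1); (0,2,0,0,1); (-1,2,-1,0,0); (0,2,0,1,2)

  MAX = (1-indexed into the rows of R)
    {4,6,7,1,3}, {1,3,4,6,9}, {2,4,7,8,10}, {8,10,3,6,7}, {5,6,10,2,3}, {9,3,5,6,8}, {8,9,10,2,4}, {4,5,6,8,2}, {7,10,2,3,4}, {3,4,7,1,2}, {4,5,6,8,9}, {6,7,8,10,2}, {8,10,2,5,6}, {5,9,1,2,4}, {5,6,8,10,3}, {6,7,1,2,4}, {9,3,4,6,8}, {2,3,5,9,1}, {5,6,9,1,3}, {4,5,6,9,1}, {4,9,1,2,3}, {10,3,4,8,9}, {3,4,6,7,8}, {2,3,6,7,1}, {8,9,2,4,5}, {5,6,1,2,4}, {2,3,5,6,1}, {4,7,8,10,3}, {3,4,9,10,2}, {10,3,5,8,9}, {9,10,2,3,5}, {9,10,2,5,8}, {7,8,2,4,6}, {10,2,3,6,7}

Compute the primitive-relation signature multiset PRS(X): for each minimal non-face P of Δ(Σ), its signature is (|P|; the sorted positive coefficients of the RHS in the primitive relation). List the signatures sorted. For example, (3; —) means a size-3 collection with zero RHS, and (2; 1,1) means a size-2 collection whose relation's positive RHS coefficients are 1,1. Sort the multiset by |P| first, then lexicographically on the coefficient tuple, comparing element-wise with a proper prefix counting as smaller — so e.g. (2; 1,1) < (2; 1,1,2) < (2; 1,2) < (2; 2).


11 collections generate NE(X_Σ); each relation:

  • {1,8}:  v_{1} + v_{8} = 0 ; sig = (2; —)
  • {5,7}:  v_{5} + v_{7} = 0 ; sig = (2; —)
  • {1,10}:  v_{1} + v_{10} = v_{2} + v_{3} ; sig = (2; 1,1)
  • {7,9}:  v_{7} + v_{9} = v_{3} + v_{4} ; sig = (2; 1,1)
  • {2,3,8}:  v_{2} + v_{3} + v_{8} = v_{10} ; sig = (3; 1)
  • {2,6,9}:  v_{2} + v_{6} + v_{9} = v_{5} ; sig = (3; 1)
  • {3,4,5}:  v_{3} + v_{4} + v_{5} = v_{9} ; sig = (3; 1)
  • {4,6,10}:  v_{4} + v_{6} + v_{10} = v_{8} ; sig = (3; 1)
  • {4,5,10}:  v_{4} + v_{5} + v_{10} = v_{2} + v_{8} + v_{9} ; sig = (3; 1,1,1)
  • {6,9,10}:  v_{6} + v_{9} + v_{10} = v_{3} + v_{5} + v_{8} ; sig = (3; 1,1,1)
  • {2,3,4,6}:  v_{2} + v_{3} + v_{4} + v_{6} = 0 ; sig = (4; —)

so the primitive-relation signature multiset is
[(2; —), (2; —), (2; 1,1), (2; 1,1), (3; 1), (3; 1), (3; 1), (3; 1), (3; 1,1,1), (3; 1,1,1), (4; —)]


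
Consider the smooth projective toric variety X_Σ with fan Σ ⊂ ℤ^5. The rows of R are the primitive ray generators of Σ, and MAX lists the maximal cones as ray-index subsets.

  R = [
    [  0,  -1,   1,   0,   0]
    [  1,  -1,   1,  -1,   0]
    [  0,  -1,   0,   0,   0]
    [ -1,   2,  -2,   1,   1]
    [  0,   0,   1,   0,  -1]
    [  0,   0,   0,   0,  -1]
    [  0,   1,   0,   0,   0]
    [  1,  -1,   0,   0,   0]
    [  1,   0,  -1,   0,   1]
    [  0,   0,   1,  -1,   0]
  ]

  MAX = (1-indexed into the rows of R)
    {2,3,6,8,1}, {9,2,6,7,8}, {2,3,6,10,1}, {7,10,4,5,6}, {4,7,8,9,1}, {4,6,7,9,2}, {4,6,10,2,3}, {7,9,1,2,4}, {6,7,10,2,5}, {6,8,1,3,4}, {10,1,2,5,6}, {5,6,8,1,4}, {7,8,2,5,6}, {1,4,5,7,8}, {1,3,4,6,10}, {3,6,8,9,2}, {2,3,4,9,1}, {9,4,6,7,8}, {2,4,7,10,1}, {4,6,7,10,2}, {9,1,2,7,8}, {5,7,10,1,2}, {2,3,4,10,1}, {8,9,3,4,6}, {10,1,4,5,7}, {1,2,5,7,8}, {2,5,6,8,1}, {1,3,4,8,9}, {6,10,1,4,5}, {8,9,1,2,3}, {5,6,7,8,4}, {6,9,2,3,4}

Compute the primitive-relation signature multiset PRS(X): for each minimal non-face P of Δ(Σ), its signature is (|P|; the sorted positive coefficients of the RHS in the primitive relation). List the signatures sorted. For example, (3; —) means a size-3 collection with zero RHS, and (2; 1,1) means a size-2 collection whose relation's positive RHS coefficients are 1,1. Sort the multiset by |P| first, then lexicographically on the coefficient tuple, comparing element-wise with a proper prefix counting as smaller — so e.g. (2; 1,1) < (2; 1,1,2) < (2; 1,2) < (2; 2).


10 collections generate NE(X_Σ); each relation:

  {3,7}:  v_{3} + v_{7} = 0 ; sig = (2; —)
  {8,10}:  v_{8} + v_{10} = v_{2} ; sig = (2; 1)
  {3,5}:  v_{3} + v_{5} = v_{1} + v_{6} ; sig = (2; 1,1)
  {5,9}:  v_{5} + v_{9} = v_{7} + v_{8} ; sig = (2; 1,1)
  {9,10}:  v_{9} + v_{10} = 2·v_{2} + v_{4} ; sig = (2; 1,2)
  {1,6,7}:  v_{1} + v_{6} + v_{7} = v_{5} ; sig = (3; 1)
  {1,6,9}:  v_{1} + v_{6} + v_{9} = v_{8} ; sig = (3; 1)
  {2,4,5}:  v_{2} + v_{4} + v_{5} = v_{7} ; sig = (3; 1)
  {2,4,8}:  v_{2} + v_{4} + v_{8} = v_{9} ; sig = (3; 1)
  {1,2,4,6}:  v_{1} + v_{2} + v_{4} + v_{6} = 0 ; sig = (4; —)

Hence PRS(X_Σ) =
    |P|=2: 5 collections, coeffs (), (1), (1,1), (1,1), (1,2)
    |P|=3: 4 collections, coeffs (1), (1), (1), (1)
    |P|=4: 1 collection, coeffs ()


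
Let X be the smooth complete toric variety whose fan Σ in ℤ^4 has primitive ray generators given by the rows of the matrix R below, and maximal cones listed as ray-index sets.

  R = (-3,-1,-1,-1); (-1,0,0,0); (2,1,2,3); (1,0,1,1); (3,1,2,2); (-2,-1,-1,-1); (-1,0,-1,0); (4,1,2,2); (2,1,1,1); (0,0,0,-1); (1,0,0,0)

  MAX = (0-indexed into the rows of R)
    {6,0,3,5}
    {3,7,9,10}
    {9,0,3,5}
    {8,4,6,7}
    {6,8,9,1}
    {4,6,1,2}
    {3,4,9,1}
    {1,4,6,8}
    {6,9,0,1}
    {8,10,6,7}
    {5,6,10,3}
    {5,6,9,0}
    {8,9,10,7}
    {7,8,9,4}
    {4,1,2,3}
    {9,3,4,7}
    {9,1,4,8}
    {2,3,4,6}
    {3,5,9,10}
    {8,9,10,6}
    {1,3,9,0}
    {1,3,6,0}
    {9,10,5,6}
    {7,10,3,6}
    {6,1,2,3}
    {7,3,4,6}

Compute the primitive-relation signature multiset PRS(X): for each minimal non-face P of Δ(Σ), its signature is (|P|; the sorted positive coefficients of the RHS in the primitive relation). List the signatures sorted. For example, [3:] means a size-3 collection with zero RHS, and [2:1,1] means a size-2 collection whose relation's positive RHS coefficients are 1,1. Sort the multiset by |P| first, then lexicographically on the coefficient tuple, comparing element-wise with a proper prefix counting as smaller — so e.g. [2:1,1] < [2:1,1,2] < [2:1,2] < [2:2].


The 22 primitive collections of Σ (r=11, n=4):

  P={1,10}:  v_{1} + v_{10} = 0  so sig = [2:]
  P={5,8}:  v_{5} + v_{8} = 0  so sig = [2:]
  P={0,7}:  v_{0} + v_{7} = v_{3}  so sig = [2:1]
  P={0,8}:  v_{0} + v_{8} = v_{1}  so sig = [2:1]
  P={0,10}:  v_{0} + v_{10} = v_{5}  so sig = [2:1]
  P={1,5}:  v_{1} + v_{5} = v_{0}  so sig = [2:1]
  P={1,7}:  v_{1} + v_{7} = v_{4}  so sig = [2:1]
  P={3,8}:  v_{3} + v_{8} = v_{4}  so sig = [2:1]
  P={4,5}:  v_{4} + v_{5} = v_{3}  so sig = [2:1]
  P={4,10}:  v_{4} + v_{10} = v_{7}  so sig = [2:1]
  P={0,4}:  v_{0} + v_{4} = v_{1} + v_{3}  so sig = [2:1,1]
  P={2,9}:  v_{2} + v_{9} = v_{1} + v_{4}  so sig = [2:1,1]
  P={5,7}:  v_{5} + v_{7} = v_{3} + v_{10}  so sig = [2:1,1]
  P={2,10}:  v_{2} + v_{10} = v_{3} + v_{4} + v_{6}  so sig = [2:1,1,1]
  P={2,5}:  v_{2} + v_{5} = v_{1} + 2·v_{3} + v_{6}  so sig = [2:1,1,2]
  P={2,7}:  v_{2} + v_{7} = v_{3} + 2·v_{4} + v_{6}  so sig = [2:1,1,2]
  P={2,8}:  v_{2} + v_{8} = v_{1} + 2·v_{4} + v_{6}  so sig = [2:1,1,2]
  P={0,2}:  v_{0} + v_{2} = 2·v_{1} + 2·v_{3} + v_{6}  so sig = [2:1,2,2]
  P={3,6,9}:  v_{3} + v_{6} + v_{9} = 0  so sig = [3:]
  P={4,6,9}:  v_{4} + v_{6} + v_{9} = v_{8}  so sig = [3:1]
  P={6,7,9}:  v_{6} + v_{7} + v_{9} = v_{8} + v_{10}  so sig = [3:1,1]
  P={1,3,4,6}:  v_{1} + v_{3} + v_{4} + v_{6} = v_{2}  so sig = [4:1]

Sorted signature multiset PRS(X):
    |P|=2: 18 collections, coeffs (), (), (1), (1), (1), (1), (1), (1), (1), (1), (1,1), (1,1), (1,1), (1,1,1), (1,1,2), (1,1,2), (1,1,2), (1,2,2)
    |P|=3: 3 collections, coeffs (), (1), (1,1)
    |P|=4: 1 collection, coeffs (1)


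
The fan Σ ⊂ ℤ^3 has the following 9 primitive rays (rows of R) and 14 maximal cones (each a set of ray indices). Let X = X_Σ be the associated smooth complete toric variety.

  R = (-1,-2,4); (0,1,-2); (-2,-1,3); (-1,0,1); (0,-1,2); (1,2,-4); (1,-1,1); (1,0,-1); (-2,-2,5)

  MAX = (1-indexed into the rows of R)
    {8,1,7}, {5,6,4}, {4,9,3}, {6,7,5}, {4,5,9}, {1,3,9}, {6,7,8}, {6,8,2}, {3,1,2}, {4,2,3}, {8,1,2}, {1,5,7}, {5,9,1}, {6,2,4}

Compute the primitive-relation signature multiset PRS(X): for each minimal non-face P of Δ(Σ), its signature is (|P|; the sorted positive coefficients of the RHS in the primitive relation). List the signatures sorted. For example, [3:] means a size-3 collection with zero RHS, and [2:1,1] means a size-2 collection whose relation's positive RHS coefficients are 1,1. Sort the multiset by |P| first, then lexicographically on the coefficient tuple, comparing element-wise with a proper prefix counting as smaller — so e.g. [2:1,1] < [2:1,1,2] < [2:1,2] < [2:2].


Primitive collections (15):

  {1,6}:  v_{1} + v_{6} = 0  so sig = [2:]
  {2,5}:  v_{2} + v_{5} = 0  so sig = [2:]
  {4,8}:  v_{4} + v_{8} = 0  so sig = [2:]
  {1,4}:  v_{1} + v_{4} = v_{9}  so sig = [2:1]
  {2,7}:  v_{2} + v_{7} = v_{8}  so sig = [2:1]
  {2,9}:  v_{2} + v_{9} = v_{3}  so sig = [2:1]
  {3,5}:  v_{3} + v_{5} = v_{9}  so sig = [2:1]
  {3,7}:  v_{3} + v_{7} = v_{1}  so sig = [2:1]
  {4,7}:  v_{4} + v_{7} = v_{5}  so sig = [2:1]
  {5,8}:  v_{5} + v_{8} = v_{7}  so sig = [2:1]
  {6,9}:  v_{6} + v_{9} = v_{4}  so sig = [2:1]
  {8,9}:  v_{8} + v_{9} = v_{1}  so sig = [2:1]
  {3,6}:  v_{3} + v_{6} = v_{2} + v_{4}  so sig = [2:1,1]
  {3,8}:  v_{3} + v_{8} = v_{1} + v_{2}  so sig = [2:1,1]
  {7,9}:  v_{7} + v_{9} = v_{1} + v_{5}  so sig = [2:1,1]

Hence PRS(X_Σ) =
    [2:]
    [2:]
    [2:]
    [2:1]
    [2:1]
    [2:1]
    [2:1]
    [2:1]
    [2:1]
    [2:1]
    [2:1]
    [2:1]
    [2:1,1]
    [2:1,1]
    [2:1,1]


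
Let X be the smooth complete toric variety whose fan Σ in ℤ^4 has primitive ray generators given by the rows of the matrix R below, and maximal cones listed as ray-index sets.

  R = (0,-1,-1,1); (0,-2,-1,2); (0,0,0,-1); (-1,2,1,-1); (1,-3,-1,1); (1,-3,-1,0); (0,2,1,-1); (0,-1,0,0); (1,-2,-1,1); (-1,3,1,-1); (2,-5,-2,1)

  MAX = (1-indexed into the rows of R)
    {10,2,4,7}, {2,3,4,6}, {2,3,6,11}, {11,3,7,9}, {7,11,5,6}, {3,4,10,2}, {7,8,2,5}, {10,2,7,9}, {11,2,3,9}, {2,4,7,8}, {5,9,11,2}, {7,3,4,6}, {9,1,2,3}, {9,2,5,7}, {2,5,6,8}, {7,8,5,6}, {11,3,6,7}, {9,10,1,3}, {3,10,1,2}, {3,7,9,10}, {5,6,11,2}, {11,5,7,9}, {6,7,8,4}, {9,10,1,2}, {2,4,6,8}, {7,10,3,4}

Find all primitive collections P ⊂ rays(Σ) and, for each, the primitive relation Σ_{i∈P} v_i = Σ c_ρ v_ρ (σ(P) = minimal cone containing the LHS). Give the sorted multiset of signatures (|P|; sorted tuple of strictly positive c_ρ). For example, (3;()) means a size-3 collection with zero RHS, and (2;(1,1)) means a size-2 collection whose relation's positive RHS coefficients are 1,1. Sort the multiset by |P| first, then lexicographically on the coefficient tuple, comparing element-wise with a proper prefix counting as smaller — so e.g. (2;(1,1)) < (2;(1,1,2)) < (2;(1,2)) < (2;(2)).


22 minimal non-faces of Δ(Σ) (on 11 rays):

  P = {4,9}:  v_{4} + v_{9} = 0 — sig = (2;())
  P = {5,10}:  v_{5} + v_{10} = 0 — sig = (2;())
  P = {3,5}:  v_{3} + v_{5} = v_{6} — sig = (2;(1))
  P = {4,5}:  v_{4} + v_{5} = v_{8} — sig = (2;(1))
  P = {4,11}:  v_{4} + v_{11} = v_{6} — sig = (2;(1))
  P = {6,9}:  v_{6} + v_{9} = v_{11} — sig = (2;(1))
  P = {6,10}:  v_{6} + v_{10} = v_{3} — sig = (2;(1))
  P = {8,9}:  v_{8} + v_{9} = v_{5} — sig = (2;(1))
  P = {8,10}:  v_{8} + v_{10} = v_{4} — sig = (2;(1))
  P = {1,7}:  v_{1} + v_{7} = v_{9} + v_{10} — sig = (2;(1,1))
  P = {1,8}:  v_{1} + v_{8} = v_{2} + v_{3} — sig = (2;(1,1))
  P = {3,8}:  v_{3} + v_{8} = v_{4} + v_{6} — sig = (2;(1,1))
  P = {8,11}:  v_{8} + v_{11} = v_{5} + v_{6} — sig = (2;(1,1))
  P = {10,11}:  v_{10} + v_{11} = v_{3} + v_{9} — sig = (2;(1,1))
  P = {1,4}:  v_{1} + v_{4} = v_{2} + v_{3} + v_{10} — sig = (2;(1,1,1))
  P = {1,5}:  v_{1} + v_{5} = v_{2} + v_{3} + v_{9} — sig = (2;(1,1,1))
  P = {1,6}:  v_{1} + v_{6} = v_{2} + 2·v_{3} + v_{9} — sig = (2;(1,1,2))
  P = {1,11}:  v_{1} + v_{11} = v_{2} + 2·v_{3} + 2·v_{9} — sig = (2;(1,2,2))
  P = {2,3,7}:  v_{2} + v_{3} + v_{7} = 0 — sig = (3;())
  P = {2,6,7}:  v_{2} + v_{6} + v_{7} = v_{5} — sig = (3;(1))
  P = {2,7,11}:  v_{2} + v_{7} + v_{11} = v_{5} + v_{9} — sig = (3;(1,1))
  P = {2,3,9,10}:  v_{2} + v_{3} + v_{9} + v_{10} = v_{1} — sig = (4;(1))

Signatures (|P|; sorted positive RHS coefficients), sorted:
    |P|=2: 18 collections, coeffs (), (), (1), (1), (1), (1), (1), (1), (1), (1,1), (1,1), (1,1), (1,1), (1,1), (1,1,1), (1,1,1), (1,1,2), (1,2,2)
    |P|=3: 3 collections, coeffs (), (1), (1,1)
    |P|=4: 1 collection, coeffs (1)


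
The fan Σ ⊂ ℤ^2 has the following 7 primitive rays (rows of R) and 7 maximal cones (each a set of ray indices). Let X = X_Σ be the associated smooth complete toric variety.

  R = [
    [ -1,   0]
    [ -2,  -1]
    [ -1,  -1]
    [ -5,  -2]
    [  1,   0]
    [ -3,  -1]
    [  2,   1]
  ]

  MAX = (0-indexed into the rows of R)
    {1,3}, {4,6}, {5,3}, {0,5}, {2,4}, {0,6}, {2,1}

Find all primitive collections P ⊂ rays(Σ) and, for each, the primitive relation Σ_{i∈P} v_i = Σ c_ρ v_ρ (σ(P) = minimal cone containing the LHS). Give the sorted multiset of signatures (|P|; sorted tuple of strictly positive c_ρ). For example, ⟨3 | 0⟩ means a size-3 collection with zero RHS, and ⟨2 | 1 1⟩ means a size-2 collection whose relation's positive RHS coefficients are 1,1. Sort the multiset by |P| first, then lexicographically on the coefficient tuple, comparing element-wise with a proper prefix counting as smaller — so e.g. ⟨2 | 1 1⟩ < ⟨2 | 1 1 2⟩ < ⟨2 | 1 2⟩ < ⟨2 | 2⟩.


Primitive collections (14):

  • {0,4}:  v_{0} + v_{4} = 0 ; sig = ⟨2 | 0⟩
  • {1,6}:  v_{1} + v_{6} = 0 ; sig = ⟨2 | 0⟩
  • {0,1}:  v_{0} + v_{1} = v_{5} ; sig = ⟨2 | 1⟩
  • {0,2}:  v_{0} + v_{2} = v_{1} ; sig = ⟨2 | 1⟩
  • {1,4}:  v_{1} + v_{4} = v_{2} ; sig = ⟨2 | 1⟩
  • {1,5}:  v_{1} + v_{5} = v_{3} ; sig = ⟨2 | 1⟩
  • {2,6}:  v_{2} + v_{6} = v_{4} ; sig = ⟨2 | 1⟩
  • {3,6}:  v_{3} + v_{6} = v_{5} ; sig = ⟨2 | 1⟩
  • {4,5}:  v_{4} + v_{5} = v_{1} ; sig = ⟨2 | 1⟩
  • {5,6}:  v_{5} + v_{6} = v_{0} ; sig = ⟨2 | 1⟩
  • {0,3}:  v_{0} + v_{3} = 2·v_{5} ; sig = ⟨2 | 2⟩
  • {2,5}:  v_{2} + v_{5} = 2·v_{1} ; sig = ⟨2 | 2⟩
  • {3,4}:  v_{3} + v_{4} = 2·v_{1} ; sig = ⟨2 | 2⟩
  • {2,3}:  v_{2} + v_{3} = 3·v_{1} ; sig = ⟨2 | 3⟩

so the primitive-relation signature multiset is
{ ⟨2 | 0⟩ ×2,  ⟨2 | 1⟩ ×8,  ⟨2 | 2⟩ ×3,  ⟨2 | 3⟩ }


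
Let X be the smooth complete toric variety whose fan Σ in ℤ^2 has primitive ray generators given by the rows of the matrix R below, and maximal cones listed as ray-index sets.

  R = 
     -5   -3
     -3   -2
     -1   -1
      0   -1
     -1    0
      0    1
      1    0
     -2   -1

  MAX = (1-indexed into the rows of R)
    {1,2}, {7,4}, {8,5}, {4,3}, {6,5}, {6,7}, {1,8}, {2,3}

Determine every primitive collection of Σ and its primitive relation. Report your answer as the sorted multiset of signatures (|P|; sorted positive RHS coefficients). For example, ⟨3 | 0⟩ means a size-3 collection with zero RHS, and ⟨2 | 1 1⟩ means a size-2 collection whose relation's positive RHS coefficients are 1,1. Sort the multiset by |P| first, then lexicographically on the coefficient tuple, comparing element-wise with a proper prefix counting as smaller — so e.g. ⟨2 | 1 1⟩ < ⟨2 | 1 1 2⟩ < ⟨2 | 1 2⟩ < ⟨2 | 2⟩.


Δ(Σ) — 8 vertices, 20 min non-faces:

  • {4,6}:  v_{4} + v_{6} = 0 ; sig = ⟨2 | 0⟩
  • {5,7}:  v_{5} + v_{7} = 0 ; sig = ⟨2 | 0⟩
  • {2,8}:  v_{2} + v_{8} = v_{1} ; sig = ⟨2 | 1⟩
  • {3,5}:  v_{3} + v_{5} = v_{8} ; sig = ⟨2 | 1⟩
  • {3,6}:  v_{3} + v_{6} = v_{5} ; sig = ⟨2 | 1⟩
  • {3,7}:  v_{3} + v_{7} = v_{4} ; sig = ⟨2 | 1⟩
  • {3,8}:  v_{3} + v_{8} = v_{2} ; sig = ⟨2 | 1⟩
  • {4,5}:  v_{4} + v_{5} = v_{3} ; sig = ⟨2 | 1⟩
  • {7,8}:  v_{7} + v_{8} = v_{3} ; sig = ⟨2 | 1⟩
  • {1,7}:  v_{1} + v_{7} = v_{2} + v_{3} ; sig = ⟨2 | 1 1⟩
  • {2,6}:  v_{2} + v_{6} = v_{5} + v_{8} ; sig = ⟨2 | 1 1⟩
  • {1,4}:  v_{1} + v_{4} = v_{2} + 2·v_{3} ; sig = ⟨2 | 1 2⟩
  • {1,6}:  v_{1} + v_{6} = v_{5} + 2·v_{8} ; sig = ⟨2 | 1 2⟩
  • {1,3}:  v_{1} + v_{3} = 2·v_{2} ; sig = ⟨2 | 2⟩
  • {2,5}:  v_{2} + v_{5} = 2·v_{8} ; sig = ⟨2 | 2⟩
  • {2,7}:  v_{2} + v_{7} = 2·v_{3} ; sig = ⟨2 | 2⟩
  • {4,8}:  v_{4} + v_{8} = 2·v_{3} ; sig = ⟨2 | 2⟩
  • {6,8}:  v_{6} + v_{8} = 2·v_{5} ; sig = ⟨2 | 2⟩
  • {1,5}:  v_{1} + v_{5} = 3·v_{8} ; sig = ⟨2 | 3⟩
  • {2,4}:  v_{2} + v_{4} = 3·v_{3} ; sig = ⟨2 | 3⟩

Sorted signature multiset PRS(X):
{ ⟨2 | 0⟩ ×2,  ⟨2 | 1⟩ ×7,  ⟨2 | 1 1⟩ ×2,  ⟨2 | 1 2⟩ ×2,  ⟨2 | 2⟩ ×5,  ⟨2 | 3⟩ ×2 }


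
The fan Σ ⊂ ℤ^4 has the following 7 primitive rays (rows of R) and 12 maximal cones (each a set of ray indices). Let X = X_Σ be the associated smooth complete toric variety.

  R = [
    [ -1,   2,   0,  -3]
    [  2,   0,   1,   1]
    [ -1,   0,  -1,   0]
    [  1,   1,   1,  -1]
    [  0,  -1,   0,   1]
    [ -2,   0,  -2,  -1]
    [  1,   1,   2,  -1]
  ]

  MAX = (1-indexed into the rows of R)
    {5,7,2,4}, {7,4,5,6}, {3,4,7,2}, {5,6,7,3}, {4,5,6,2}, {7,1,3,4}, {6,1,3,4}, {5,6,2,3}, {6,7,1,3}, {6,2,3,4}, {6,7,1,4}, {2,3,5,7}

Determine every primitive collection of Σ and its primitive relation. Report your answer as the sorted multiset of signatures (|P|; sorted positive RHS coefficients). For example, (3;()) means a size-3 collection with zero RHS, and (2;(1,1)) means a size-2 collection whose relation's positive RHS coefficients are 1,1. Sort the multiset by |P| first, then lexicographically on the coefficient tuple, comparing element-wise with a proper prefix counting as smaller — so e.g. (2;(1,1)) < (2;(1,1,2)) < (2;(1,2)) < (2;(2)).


Minimal non-faces — 5 found among 7 rays, 12 max cones:

  P = {1,5}:  v_{1} + v_{5} = v_{6} + v_{7} — sig = (2;(1,1))
  P = {1,2}:  v_{1} + v_{2} = v_{3} + 2·v_{4} — sig = (2;(1,2))
  P = {3,4,5}:  v_{3} + v_{4} + v_{5} = 0 — sig = (3;())
  P = {2,6,7}:  v_{2} + v_{6} + v_{7} = v_{4} — sig = (3;(1))
  P = {3,4,6,7}:  v_{3} + v_{4} + v_{6} + v_{7} = v_{1} — sig = (4;(1))

Signatures (|P|; sorted positive RHS coefficients), sorted:
{ (2;(1,1)),  (2;(1,2)),  (3;()),  (3;(1)),  (4;(1)) }


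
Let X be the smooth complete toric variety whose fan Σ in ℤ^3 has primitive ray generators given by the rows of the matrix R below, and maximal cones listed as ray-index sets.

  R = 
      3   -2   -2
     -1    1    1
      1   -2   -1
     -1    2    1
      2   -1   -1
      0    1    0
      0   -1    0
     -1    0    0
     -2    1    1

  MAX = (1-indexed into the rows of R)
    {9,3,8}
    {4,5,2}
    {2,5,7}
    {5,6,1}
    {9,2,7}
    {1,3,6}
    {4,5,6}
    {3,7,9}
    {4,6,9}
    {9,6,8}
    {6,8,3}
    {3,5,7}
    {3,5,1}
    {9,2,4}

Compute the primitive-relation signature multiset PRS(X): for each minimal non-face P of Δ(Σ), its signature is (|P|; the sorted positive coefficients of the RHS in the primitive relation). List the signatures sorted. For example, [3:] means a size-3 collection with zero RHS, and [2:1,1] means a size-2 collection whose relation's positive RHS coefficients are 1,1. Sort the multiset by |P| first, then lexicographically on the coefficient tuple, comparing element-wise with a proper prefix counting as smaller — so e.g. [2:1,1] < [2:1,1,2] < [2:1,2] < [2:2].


Δ(Σ) — 9 vertices, 17 min non-faces:

  P={3,4}:  v_{3} + v_{4} = 0 ; sig = [2:]
  P={5,9}:  v_{5} + v_{9} = 0 ; sig = [2:]
  P={6,7}:  v_{6} + v_{7} = 0 ; sig = [2:]
  P={1,2}:  v_{1} + v_{2} = v_{5} ; sig = [2:1]
  P={2,3}:  v_{2} + v_{3} = v_{7} ; sig = [2:1]
  P={2,6}:  v_{2} + v_{6} = v_{4} ; sig = [2:1]
  P={2,8}:  v_{2} + v_{8} = v_{9} ; sig = [2:1]
  P={4,7}:  v_{4} + v_{7} = v_{2} ; sig = [2:1]
  P={1,4}:  v_{1} + v_{4} = v_{5} + v_{6} ; sig = [2:1,1]
  P={1,7}:  v_{1} + v_{7} = v_{3} + v_{5} ; sig = [2:1,1]
  P={1,9}:  v_{1} + v_{9} = v_{3} + v_{6} ; sig = [2:1,1]
  P={4,8}:  v_{4} + v_{8} = v_{6} + v_{9} ; sig = [2:1,1]
  P={5,8}:  v_{5} + v_{8} = v_{3} + v_{6} ; sig = [2:1,1]
  P={7,8}:  v_{7} + v_{8} = v_{3} + v_{9} ; sig = [2:1,1]
  P={1,8}:  v_{1} + v_{8} = 2·v_{3} + 2·v_{6} ; sig = [2:2,2]
  P={3,5,6}:  v_{3} + v_{5} + v_{6} = v_{1} ; sig = [3:1]
  P={3,6,9}:  v_{3} + v_{6} + v_{9} = v_{8} ; sig = [3:1]

Signatures (|P|; sorted positive RHS coefficients), sorted:
    |P|=2: 15 collections, coeffs (), (), (), (1), (1), (1), (1), (1), (1,1), (1,1), (1,1), (1,1), (1,1), (1,1), (2,2)
    |P|=3: 2 collections, coeffs (1), (1)


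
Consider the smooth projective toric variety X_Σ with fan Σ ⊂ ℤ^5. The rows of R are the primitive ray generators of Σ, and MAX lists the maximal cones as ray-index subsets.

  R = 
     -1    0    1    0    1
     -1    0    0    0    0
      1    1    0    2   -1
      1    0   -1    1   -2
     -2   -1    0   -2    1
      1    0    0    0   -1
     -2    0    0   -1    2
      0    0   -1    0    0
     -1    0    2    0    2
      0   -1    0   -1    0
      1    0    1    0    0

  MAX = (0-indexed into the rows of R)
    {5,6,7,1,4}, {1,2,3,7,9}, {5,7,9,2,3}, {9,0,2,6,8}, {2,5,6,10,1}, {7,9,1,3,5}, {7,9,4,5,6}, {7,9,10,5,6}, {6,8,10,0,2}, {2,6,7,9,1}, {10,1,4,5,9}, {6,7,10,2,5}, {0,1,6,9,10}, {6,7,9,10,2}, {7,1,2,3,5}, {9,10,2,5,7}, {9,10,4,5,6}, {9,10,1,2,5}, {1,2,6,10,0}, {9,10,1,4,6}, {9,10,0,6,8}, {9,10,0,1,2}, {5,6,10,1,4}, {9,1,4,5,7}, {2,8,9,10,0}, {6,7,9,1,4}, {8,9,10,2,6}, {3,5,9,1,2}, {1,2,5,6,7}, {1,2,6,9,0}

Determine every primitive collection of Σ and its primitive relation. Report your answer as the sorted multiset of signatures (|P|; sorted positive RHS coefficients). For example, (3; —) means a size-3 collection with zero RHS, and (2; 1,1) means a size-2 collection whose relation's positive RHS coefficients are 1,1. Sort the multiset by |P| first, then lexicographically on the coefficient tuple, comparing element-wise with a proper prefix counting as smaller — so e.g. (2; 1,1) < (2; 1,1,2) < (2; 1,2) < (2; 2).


20 collections generate NE(X_Σ); each relation:

  P = {2,4}:  v_{2} + v_{4} = v_{1}  →  sig = (2; 1)
  P = {0,5}:  v_{0} + v_{5} = v_{1} + v_{10}  →  sig = (2; 1,1)
  P = {3,6}:  v_{3} + v_{6} = v_{1} + v_{7}  →  sig = (2; 1,1)
  P = {5,8}:  v_{5} + v_{8} = v_{0} + v_{10}  →  sig = (2; 1,1)
  P = {0,3}:  v_{0} + v_{3} = v_{1} + v_{2} + v_{9}  →  sig = (2; 1,1,1)
  P = {0,7}:  v_{0} + v_{7} = v_{2} + v_{6} + v_{9}  →  sig = (2; 1,1,1)
  P = {3,8}:  v_{3} + v_{8} = v_{0} + v_{2} + v_{9}  →  sig = (2; 1,1,1)
  P = {3,10}:  v_{3} + v_{10} = v_{2} + v_{5} + v_{9}  →  sig = (2; 1,1,1)
  P = {4,8}:  v_{4} + v_{8} = v_{0} + v_{1} + v_{6} + v_{9} + v_{10}  →  sig = (2; 1,1,1,1,1)
  P = {0,4}:  v_{0} + v_{4} = 2·v_{1} + v_{6} + v_{9} + v_{10}  →  sig = (2; 1,1,1,2)
  P = {3,4}:  v_{3} + v_{4} = 2·v_{1} + v_{5} + v_{7} + v_{9}  →  sig = (2; 1,1,1,2)
  P = {7,8}:  v_{7} + v_{8} = 2·v_{2} + 2·v_{6} + 2·v_{9} + v_{10}  →  sig = (2; 1,2,2,2)
  P = {1,8}:  v_{1} + v_{8} = 2·v_{0}  →  sig = (2; 2)
  P = {1,7,10}:  v_{1} + v_{7} + v_{10} = 0  →  sig = (3; —)
  P = {4,7,10}:  v_{4} + v_{7} + v_{10} = v_{5} + v_{6} + v_{9}  →  sig = (3; 1,1,1)
  P = {2,5,6,9}:  v_{2} + v_{5} + v_{6} + v_{9} = 0  →  sig = (4; —)
  P = {1,5,6,9}:  v_{1} + v_{5} + v_{6} + v_{9} = v_{4}  →  sig = (4; 1)
  P = {0,2,6,9,10}:  v_{0} + v_{2} + v_{6} + v_{9} + v_{10} = v_{8}  →  sig = (5; 1)
  P = {1,2,5,7,9}:  v_{1} + v_{2} + v_{5} + v_{7} + v_{9} = v_{3}  →  sig = (5; 1)
  P = {1,2,6,9,10}:  v_{1} + v_{2} + v_{6} + v_{9} + v_{10} = v_{0}  →  sig = (5; 1)

Signatures (|P|; sorted positive RHS coefficients), sorted:
[(2; 1), (2; 1,1), (2; 1,1), (2; 1,1), (2; 1,1,1), (2; 1,1,1), (2; 1,1,1), (2; 1,1,1), (2; 1,1,1,1,1), (2; 1,1,1,2), (2; 1,1,1,2), (2; 1,2,2,2), (2; 2), (3; —), (3; 1,1,1), (4; —), (4; 1), (5; 1), (5; 1), (5; 1)]


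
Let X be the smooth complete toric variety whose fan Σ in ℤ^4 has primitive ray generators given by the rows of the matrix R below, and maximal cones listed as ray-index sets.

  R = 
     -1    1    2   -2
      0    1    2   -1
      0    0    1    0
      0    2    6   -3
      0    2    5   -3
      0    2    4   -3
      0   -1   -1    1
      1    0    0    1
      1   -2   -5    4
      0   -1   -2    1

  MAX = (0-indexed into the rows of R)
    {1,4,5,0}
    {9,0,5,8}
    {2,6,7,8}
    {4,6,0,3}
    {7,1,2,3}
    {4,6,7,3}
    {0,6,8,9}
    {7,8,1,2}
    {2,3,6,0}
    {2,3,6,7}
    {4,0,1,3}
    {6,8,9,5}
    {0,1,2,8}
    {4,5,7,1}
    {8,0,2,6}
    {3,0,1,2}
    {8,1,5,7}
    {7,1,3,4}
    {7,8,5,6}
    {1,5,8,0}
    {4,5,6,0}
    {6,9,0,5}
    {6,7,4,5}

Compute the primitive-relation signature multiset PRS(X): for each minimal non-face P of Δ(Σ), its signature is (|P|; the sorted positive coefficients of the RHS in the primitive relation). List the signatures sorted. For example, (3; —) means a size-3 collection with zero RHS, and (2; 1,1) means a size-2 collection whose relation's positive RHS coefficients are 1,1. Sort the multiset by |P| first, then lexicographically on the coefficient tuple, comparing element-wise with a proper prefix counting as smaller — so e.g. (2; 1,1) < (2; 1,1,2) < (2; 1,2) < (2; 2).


Σ has 13 primitive collections:

  P={1,9}:  v_{1} + v_{9} = 0  →  sig = (2; —)
  P={0,7}:  v_{0} + v_{7} = v_{1}  →  sig = (2; 1)
  P={1,6}:  v_{1} + v_{6} = v_{2}  →  sig = (2; 1)
  P={2,4}:  v_{2} + v_{4} = v_{3}  →  sig = (2; 1)
  P={2,5}:  v_{2} + v_{5} = v_{4}  →  sig = (2; 1)
  P={2,9}:  v_{2} + v_{9} = v_{6}  →  sig = (2; 1)
  P={4,8}:  v_{4} + v_{8} = v_{7}  →  sig = (2; 1)
  P={3,8}:  v_{3} + v_{8} = v_{2} + v_{7}  →  sig = (2; 1,1)
  P={3,9}:  v_{3} + v_{9} = v_{4} + v_{6}  →  sig = (2; 1,1)
  P={4,9}:  v_{4} + v_{9} = v_{5} + v_{6}  →  sig = (2; 1,1)
  P={7,9}:  v_{7} + v_{9} = v_{5} + v_{6} + v_{8}  →  sig = (2; 1,1,1)
  P={3,5}:  v_{3} + v_{5} = 2·v_{4}  →  sig = (2; 2)
  P={0,5,6,8}:  v_{0} + v_{5} + v_{6} + v_{8} = 0  →  sig = (4; —)

Signatures (|P|; sorted positive RHS coefficients), sorted:
    (2; —)
    (2; 1)
    (2; 1)
    (2; 1)
    (2; 1)
    (2; 1)
    (2; 1)
    (2; 1,1)
    (2; 1,1)
    (2; 1,1)
    (2; 1,1,1)
    (2; 2)
    (4; —)


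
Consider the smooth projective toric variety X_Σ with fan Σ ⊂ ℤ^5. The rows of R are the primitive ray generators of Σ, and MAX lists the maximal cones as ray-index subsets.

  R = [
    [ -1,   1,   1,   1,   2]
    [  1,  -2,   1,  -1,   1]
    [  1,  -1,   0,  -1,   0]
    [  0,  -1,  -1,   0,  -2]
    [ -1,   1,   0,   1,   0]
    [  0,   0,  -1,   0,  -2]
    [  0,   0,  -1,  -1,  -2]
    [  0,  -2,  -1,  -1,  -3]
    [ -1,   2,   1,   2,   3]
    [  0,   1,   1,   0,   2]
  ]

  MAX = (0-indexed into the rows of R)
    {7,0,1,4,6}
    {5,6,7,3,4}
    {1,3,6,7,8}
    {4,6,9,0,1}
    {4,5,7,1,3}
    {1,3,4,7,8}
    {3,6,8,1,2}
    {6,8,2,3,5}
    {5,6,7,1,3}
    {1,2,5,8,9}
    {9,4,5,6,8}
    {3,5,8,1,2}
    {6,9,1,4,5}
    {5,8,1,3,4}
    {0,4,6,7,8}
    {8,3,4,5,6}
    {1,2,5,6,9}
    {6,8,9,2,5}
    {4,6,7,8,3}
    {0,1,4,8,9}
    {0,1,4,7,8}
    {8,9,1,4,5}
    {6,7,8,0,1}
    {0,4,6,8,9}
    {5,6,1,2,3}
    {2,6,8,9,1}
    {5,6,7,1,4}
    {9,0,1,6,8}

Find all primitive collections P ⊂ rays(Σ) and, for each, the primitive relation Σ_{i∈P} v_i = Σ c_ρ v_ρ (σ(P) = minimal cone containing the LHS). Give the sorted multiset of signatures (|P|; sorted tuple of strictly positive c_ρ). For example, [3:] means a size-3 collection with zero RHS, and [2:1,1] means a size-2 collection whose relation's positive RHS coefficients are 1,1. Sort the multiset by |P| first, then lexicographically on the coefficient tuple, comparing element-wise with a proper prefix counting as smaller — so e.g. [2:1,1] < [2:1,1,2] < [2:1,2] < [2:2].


Minimal non-faces — 11 found among 10 rays, 28 max cones:

  P = {2,4}:  v_{2} + v_{4} = 0  ⇒ sig = [2:]
  P = {3,9}:  v_{3} + v_{9} = 0  ⇒ sig = [2:]
  P = {0,5}:  v_{0} + v_{5} = v_{4}  ⇒ sig = [2:1]
  P = {0,3}:  v_{0} + v_{3} = v_{7} + v_{8}  ⇒ sig = [2:1,1]
  P = {0,2}:  v_{0} + v_{2} = v_{1} + v_{6} + v_{8}  ⇒ sig = [2:1,1,1]
  P = {2,7}:  v_{2} + v_{7} = v_{1} + v_{3} + v_{6}  ⇒ sig = [2:1,1,1]
  P = {7,9}:  v_{7} + v_{9} = v_{1} + v_{4} + v_{6}  ⇒ sig = [2:1,1,1]
  P = {5,7,8}:  v_{5} + v_{7} + v_{8} = v_{3} + v_{4}  ⇒ sig = [3:1,1]
  P = {1,5,6,8}:  v_{1} + v_{5} + v_{6} + v_{8} = 0  ⇒ sig = [4:]
  P = {1,3,4,6}:  v_{1} + v_{3} + v_{4} + v_{6} = v_{7}  ⇒ sig = [4:1]
  P = {1,4,6,8}:  v_{1} + v_{4} + v_{6} + v_{8} = v_{0}  ⇒ sig = [4:1]

Hence PRS(X_Σ) =
    |P|=2: 7 collections, coeffs (), (), (1), (1,1), (1,1,1), (1,1,1), (1,1,1)
    |P|=3: 1 collection, coeffs (1,1)
    |P|=4: 3 collections, coeffs (), (1), (1)


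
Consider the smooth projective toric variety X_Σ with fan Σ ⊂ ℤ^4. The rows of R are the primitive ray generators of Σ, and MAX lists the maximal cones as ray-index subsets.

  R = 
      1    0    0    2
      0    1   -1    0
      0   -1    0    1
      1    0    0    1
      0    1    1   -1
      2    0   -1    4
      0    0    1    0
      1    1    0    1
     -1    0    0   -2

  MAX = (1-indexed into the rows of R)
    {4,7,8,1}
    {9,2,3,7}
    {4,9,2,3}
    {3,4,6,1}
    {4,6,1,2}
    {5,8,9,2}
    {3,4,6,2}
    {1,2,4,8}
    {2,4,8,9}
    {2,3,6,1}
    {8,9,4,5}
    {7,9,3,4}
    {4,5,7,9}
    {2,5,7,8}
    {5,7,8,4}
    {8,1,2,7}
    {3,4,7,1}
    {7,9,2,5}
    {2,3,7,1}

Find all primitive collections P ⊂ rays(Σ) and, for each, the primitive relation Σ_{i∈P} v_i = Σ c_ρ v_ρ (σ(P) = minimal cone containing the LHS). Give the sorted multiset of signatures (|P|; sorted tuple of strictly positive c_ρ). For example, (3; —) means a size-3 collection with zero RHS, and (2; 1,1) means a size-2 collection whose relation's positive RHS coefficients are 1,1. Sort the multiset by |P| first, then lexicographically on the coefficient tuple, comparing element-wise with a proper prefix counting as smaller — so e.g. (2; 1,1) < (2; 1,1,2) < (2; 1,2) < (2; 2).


12 collections generate NE(X_Σ); each relation:

  • {1,9}:  v_{1} + v_{9} = 0 — sig = (2; —)
  • {3,5}:  v_{3} + v_{5} = v_{7} — sig = (2; 1)
  • {3,8}:  v_{3} + v_{8} = v_{1} — sig = (2; 1)
  • {1,5}:  v_{1} + v_{5} = v_{7} + v_{8} — sig = (2; 1,1)
  • {5,6}:  v_{5} + v_{6} = v_{1} + v_{8} — sig = (2; 1,1)
  • {6,9}:  v_{6} + v_{9} = v_{2} + v_{3} + v_{4} — sig = (2; 1,1,1)
  • {6,8}:  v_{6} + v_{8} = 2·v_{1} + v_{2} + v_{4} — sig = (2; 1,1,2)
  • {6,7}:  v_{6} + v_{7} = 2·v_{1} — sig = (2; 2)
  • {2,4,7}:  v_{2} + v_{4} + v_{7} = v_{8} — sig = (3; 1)
  • {7,8,9}:  v_{7} + v_{8} + v_{9} = v_{5} — sig = (3; 1)
  • {2,4,5}:  v_{2} + v_{4} + v_{5} = 2·v_{8} + v_{9} — sig = (3; 1,2)
  • {1,2,3,4}:  v_{1} + v_{2} + v_{3} + v_{4} = v_{6} — sig = (4; 1)

Signatures (|P|; sorted positive RHS coefficients), sorted:
[(2; —), (2; 1), (2; 1), (2; 1,1), (2; 1,1), (2; 1,1,1), (2; 1,1,2), (2; 2), (3; 1), (3; 1), (3; 1,2), (4; 1)]


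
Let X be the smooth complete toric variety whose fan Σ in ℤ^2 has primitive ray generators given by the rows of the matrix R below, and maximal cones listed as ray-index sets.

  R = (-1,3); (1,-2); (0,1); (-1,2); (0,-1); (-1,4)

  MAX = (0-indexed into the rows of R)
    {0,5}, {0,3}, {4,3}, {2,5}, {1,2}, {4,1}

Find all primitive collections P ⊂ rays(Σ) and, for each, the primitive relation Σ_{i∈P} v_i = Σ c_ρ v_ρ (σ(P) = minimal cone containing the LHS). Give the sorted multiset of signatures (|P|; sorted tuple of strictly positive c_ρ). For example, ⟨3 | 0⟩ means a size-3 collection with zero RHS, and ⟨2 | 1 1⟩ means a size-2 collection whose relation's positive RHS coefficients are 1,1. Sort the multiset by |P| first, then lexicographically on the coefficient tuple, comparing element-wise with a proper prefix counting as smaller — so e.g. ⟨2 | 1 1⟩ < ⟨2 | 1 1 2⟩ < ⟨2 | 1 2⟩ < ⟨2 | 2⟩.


The 9 primitive collections of Σ (r=6, n=2):

  • {1,3}:  v_{1} + v_{3} = 0  ⇒ sig = ⟨2 | 0⟩
  • {2,4}:  v_{2} + v_{4} = 0  ⇒ sig = ⟨2 | 0⟩
  • {0,1}:  v_{0} + v_{1} = v_{2}  ⇒ sig = ⟨2 | 1⟩
  • {0,2}:  v_{0} + v_{2} = v_{5}  ⇒ sig = ⟨2 | 1⟩
  • {0,4}:  v_{0} + v_{4} = v_{3}  ⇒ sig = ⟨2 | 1⟩
  • {2,3}:  v_{2} + v_{3} = v_{0}  ⇒ sig = ⟨2 | 1⟩
  • {4,5}:  v_{4} + v_{5} = v_{0}  ⇒ sig = ⟨2 | 1⟩
  • {1,5}:  v_{1} + v_{5} = 2·v_{2}  ⇒ sig = ⟨2 | 2⟩
  • {3,5}:  v_{3} + v_{5} = 2·v_{0}  ⇒ sig = ⟨2 | 2⟩

Signatures (|P|; sorted positive RHS coefficients), sorted:
[⟨2 | 0⟩, ⟨2 | 0⟩, ⟨2 | 1⟩, ⟨2 | 1⟩, ⟨2 | 1⟩, ⟨2 | 1⟩, ⟨2 | 1⟩, ⟨2 | 2⟩, ⟨2 | 2⟩]


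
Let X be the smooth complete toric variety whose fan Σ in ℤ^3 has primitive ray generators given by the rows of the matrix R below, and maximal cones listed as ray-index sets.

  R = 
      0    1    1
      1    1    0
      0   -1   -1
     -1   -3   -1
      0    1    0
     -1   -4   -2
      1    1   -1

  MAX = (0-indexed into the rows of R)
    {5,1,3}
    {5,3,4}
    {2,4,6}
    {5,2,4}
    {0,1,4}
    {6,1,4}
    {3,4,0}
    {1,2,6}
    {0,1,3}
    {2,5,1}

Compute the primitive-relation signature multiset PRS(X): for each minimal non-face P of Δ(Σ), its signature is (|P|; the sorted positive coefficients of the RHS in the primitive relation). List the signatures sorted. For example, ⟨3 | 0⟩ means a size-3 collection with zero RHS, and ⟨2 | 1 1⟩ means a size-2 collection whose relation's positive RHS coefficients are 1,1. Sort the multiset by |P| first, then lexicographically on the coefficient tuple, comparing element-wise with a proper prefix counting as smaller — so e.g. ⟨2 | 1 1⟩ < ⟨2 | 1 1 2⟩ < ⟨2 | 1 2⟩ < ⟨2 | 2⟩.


|primitive collections| = 9. Relations:

  P = {0,2}:  v_{0} + v_{2} = 0  so sig = ⟨2 | 0⟩
  P = {0,5}:  v_{0} + v_{5} = v_{3}  so sig = ⟨2 | 1⟩
  P = {2,3}:  v_{2} + v_{3} = v_{5}  so sig = ⟨2 | 1⟩
  P = {0,6}:  v_{0} + v_{6} = v_{1} + v_{4}  so sig = ⟨2 | 1 1⟩
  P = {3,6}:  v_{3} + v_{6} = 2·v_{2}  so sig = ⟨2 | 2⟩
  P = {5,6}:  v_{5} + v_{6} = 3·v_{2}  so sig = ⟨2 | 3⟩
  P = {1,2,4}:  v_{1} + v_{2} + v_{4} = v_{6}  so sig = ⟨3 | 1⟩
  P = {1,3,4}:  v_{1} + v_{3} + v_{4} = v_{2}  so sig = ⟨3 | 1⟩
  P = {1,4,5}:  v_{1} + v_{4} + v_{5} = 2·v_{2}  so sig = ⟨3 | 2⟩

so the primitive-relation signature multiset is
    ⟨2 | 0⟩
    ⟨2 | 1⟩
    ⟨2 | 1⟩
    ⟨2 | 1 1⟩
    ⟨2 | 2⟩
    ⟨2 | 3⟩
    ⟨3 | 1⟩
    ⟨3 | 1⟩
    ⟨3 | 2⟩


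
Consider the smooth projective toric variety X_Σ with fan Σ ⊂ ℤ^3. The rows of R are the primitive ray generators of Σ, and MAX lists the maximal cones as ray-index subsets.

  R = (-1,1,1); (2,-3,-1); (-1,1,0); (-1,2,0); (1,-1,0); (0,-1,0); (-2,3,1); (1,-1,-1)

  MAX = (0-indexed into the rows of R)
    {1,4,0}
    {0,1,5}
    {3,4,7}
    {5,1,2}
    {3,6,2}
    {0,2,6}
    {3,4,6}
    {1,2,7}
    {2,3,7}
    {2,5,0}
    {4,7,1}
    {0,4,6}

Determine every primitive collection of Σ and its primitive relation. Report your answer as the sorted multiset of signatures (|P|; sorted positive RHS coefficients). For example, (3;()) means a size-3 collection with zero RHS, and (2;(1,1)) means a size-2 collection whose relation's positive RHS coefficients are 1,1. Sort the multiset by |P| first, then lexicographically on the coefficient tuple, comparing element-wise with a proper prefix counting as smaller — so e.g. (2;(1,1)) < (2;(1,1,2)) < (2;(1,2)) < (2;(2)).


The 11 primitive collections of Σ (r=8, n=3):

  P={0,7}:  v_{0} + v_{7} = 0  so sig = (2;())
  P={1,6}:  v_{1} + v_{6} = 0  so sig = (2;())
  P={2,4}:  v_{2} + v_{4} = 0  so sig = (2;())
  P={0,3}:  v_{0} + v_{3} = v_{6}  so sig = (2;(1))
  P={1,3}:  v_{1} + v_{3} = v_{7}  so sig = (2;(1))
  P={3,5}:  v_{3} + v_{5} = v_{2}  so sig = (2;(1))
  P={6,7}:  v_{6} + v_{7} = v_{3}  so sig = (2;(1))
  P={4,5}:  v_{4} + v_{5} = v_{0} + v_{1}  so sig = (2;(1,1))
  P={5,6}:  v_{5} + v_{6} = v_{0} + v_{2}  so sig = (2;(1,1))
  P={5,7}:  v_{5} + v_{7} = v_{1} + v_{2}  so sig = (2;(1,1))
  P={0,1,2}:  v_{0} + v_{1} + v_{2} = v_{5}  so sig = (3;(1))

Sorted signature multiset PRS(X):
    (2;())
    (2;())
    (2;())
    (2;(1))
    (2;(1))
    (2;(1))
    (2;(1))
    (2;(1,1))
    (2;(1,1))
    (2;(1,1))
    (3;(1))
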